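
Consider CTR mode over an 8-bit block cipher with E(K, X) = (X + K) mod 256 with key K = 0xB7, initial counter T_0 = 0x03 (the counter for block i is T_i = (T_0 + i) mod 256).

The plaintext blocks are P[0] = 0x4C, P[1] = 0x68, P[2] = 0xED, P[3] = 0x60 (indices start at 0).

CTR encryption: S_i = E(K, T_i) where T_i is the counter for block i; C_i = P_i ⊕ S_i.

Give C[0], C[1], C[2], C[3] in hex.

C[0]: T = 0x03, S = E(K, T) = 0xBA; 0x4C ⊕ 0xBA = 0xF6.
C[1]: T = 0x04, S = E(K, T) = 0xBB; 0x68 ⊕ 0xBB = 0xD3.
C[2]: T = 0x05, S = E(K, T) = 0xBC; 0xED ⊕ 0xBC = 0x51.
C[3]: T = 0x06, S = E(K, T) = 0xBD; 0x60 ⊕ 0xBD = 0xDD.

C[0] = 0xF6, C[1] = 0xD3, C[2] = 0x51, C[3] = 0xDD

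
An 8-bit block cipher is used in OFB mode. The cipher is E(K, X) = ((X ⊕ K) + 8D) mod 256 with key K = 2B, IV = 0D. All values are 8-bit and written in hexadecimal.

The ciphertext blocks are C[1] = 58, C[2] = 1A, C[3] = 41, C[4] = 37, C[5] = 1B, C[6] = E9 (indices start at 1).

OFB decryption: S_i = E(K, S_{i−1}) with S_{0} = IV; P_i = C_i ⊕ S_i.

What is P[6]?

P[6] = FC

P[1]: S = E(K, 0D) = B3; 58 ⊕ B3 = EB.
P[2]: S = E(K, B3) = 25; 1A ⊕ 25 = 3F.
P[3]: S = E(K, 25) = 9B; 41 ⊕ 9B = DA.
P[4]: S = E(K, 9B) = 3D; 37 ⊕ 3D = 0A.
P[5]: S = E(K, 3D) = A3; 1B ⊕ A3 = B8.
P[6]: S = E(K, A3) = 15; E9 ⊕ 15 = FC.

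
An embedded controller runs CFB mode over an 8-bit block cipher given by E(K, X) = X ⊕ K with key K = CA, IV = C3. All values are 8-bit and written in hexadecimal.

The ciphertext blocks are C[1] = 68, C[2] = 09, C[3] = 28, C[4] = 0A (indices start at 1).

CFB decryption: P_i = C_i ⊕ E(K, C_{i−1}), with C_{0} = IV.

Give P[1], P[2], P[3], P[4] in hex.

P[1] = 61, P[2] = AB, P[3] = EB, P[4] = E8

P[1]: E(K, C3) = 09; 68 ⊕ 09 = 61.
P[2]: E(K, 68) = A2; 09 ⊕ A2 = AB.
P[3]: E(K, 09) = C3; 28 ⊕ C3 = EB.
P[4]: E(K, 28) = E2; 0A ⊕ E2 = E8.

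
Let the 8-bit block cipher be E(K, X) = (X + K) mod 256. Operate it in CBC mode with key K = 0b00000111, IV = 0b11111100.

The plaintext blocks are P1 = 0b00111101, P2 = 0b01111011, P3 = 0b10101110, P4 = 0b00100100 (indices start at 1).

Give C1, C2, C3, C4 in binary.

C1 = 0b11001000, C2 = 0b10111010, C3 = 0b00011011, C4 = 0b01000110

CBC encryption: C_i = E(K, P_i ⊕ C_{i−1}), with C_{0} = IV.
C1: P1 ⊕ 0b11111100 = 0b11000001; E(K, 0b11000001) = 0b11001000.
C2: P2 ⊕ 0b11001000 = 0b10110011; E(K, 0b10110011) = 0b10111010.
C3: P3 ⊕ 0b10111010 = 0b00010100; E(K, 0b00010100) = 0b00011011.
C4: P4 ⊕ 0b00011011 = 0b00111111; E(K, 0b00111111) = 0b01000110.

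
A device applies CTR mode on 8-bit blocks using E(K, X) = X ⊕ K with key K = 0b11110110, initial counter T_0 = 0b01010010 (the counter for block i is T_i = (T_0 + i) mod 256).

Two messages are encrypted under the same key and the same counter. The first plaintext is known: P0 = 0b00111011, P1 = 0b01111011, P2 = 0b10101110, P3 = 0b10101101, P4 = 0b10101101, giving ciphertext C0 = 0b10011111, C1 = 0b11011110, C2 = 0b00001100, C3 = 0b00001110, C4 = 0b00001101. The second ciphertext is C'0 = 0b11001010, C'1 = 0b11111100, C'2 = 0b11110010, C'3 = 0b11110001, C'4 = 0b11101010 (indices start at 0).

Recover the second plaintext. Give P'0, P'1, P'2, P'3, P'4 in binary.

In CTR with a reused counter, both messages share the same keystream S_i, so C_i ⊕ C'_i = P_i ⊕ P'_i and thus P'_i = P_i ⊕ C_i ⊕ C'_i.
P'0: 0b00111011 ⊕ 0b10011111 ⊕ 0b11001010 = 0b01101110.
P'1: 0b01111011 ⊕ 0b11011110 ⊕ 0b11111100 = 0b01011001.
P'2: 0b10101110 ⊕ 0b00001100 ⊕ 0b11110010 = 0b01010000.
P'3: 0b10101101 ⊕ 0b00001110 ⊕ 0b11110001 = 0b01010010.
P'4: 0b10101101 ⊕ 0b00001101 ⊕ 0b11101010 = 0b01001010.

P'0 = 0b01101110, P'1 = 0b01011001, P'2 = 0b01010000, P'3 = 0b01010010, P'4 = 0b01001010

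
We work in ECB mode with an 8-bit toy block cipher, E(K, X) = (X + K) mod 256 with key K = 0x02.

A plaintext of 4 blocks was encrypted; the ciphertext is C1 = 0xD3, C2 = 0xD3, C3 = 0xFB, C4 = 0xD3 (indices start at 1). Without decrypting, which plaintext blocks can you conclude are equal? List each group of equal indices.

ECB encrypts each block independently with the same key, so equal ciphertext blocks imply equal plaintext blocks.
C1 = C2 = C4 = 0xD3, so P1 = P2 = P4.

P1 = P2 = P4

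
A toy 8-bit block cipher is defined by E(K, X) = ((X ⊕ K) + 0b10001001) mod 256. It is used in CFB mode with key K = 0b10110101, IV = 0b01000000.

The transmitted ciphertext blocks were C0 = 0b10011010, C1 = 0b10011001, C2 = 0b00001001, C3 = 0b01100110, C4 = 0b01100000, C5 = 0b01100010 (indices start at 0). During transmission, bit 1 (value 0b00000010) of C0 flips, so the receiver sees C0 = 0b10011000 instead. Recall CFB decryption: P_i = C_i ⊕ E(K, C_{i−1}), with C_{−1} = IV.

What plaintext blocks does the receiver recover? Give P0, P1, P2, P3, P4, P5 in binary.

Only C0 changed, to 0b10011000. In CFB, a change in C_i flips the same bit in P_i and garbles P_{i+1}. Decrypting the received ciphertext:
P0: E(K, 0b01000000) = 0b01111110; 0b10011000 ⊕ 0b01111110 = 0b11100110.
P1: E(K, 0b10011000) = 0b10110110; 0b10011001 ⊕ 0b10110110 = 0b00101111.
P2: E(K, 0b10011001) = 0b10110101; 0b00001001 ⊕ 0b10110101 = 0b10111100.
P3: E(K, 0b00001001) = 0b01000101; 0b01100110 ⊕ 0b01000101 = 0b00100011.
P4: E(K, 0b01100110) = 0b01011100; 0b01100000 ⊕ 0b01011100 = 0b00111100.
P5: E(K, 0b01100000) = 0b01011110; 0b01100010 ⊕ 0b01011110 = 0b00111100.
Blocks that differ from the original plaintext: P0, P1.

P0 = 0b11100110, P1 = 0b00101111, P2 = 0b10111100, P3 = 0b00100011, P4 = 0b00111100, P5 = 0b00111100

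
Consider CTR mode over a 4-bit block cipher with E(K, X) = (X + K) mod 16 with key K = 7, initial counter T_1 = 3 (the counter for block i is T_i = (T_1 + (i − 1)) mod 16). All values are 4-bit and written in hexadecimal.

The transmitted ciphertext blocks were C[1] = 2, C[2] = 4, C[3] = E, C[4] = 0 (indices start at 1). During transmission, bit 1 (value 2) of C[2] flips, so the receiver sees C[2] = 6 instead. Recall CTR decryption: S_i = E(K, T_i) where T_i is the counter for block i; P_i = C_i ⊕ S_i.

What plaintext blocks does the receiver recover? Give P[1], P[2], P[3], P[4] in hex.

Only C[2] changed, to 6. In CTR, a change in C_i flips the same bit in P_i only; the keystream is unaffected. Decrypting the received ciphertext:
P[1]: T = 3, S = E(K, T) = A; 2 ⊕ A = 8.
P[2]: T = 4, S = E(K, T) = B; 6 ⊕ B = D.
P[3]: T = 5, S = E(K, T) = C; E ⊕ C = 2.
P[4]: T = 6, S = E(K, T) = D; 0 ⊕ D = D.
Blocks that differ from the original plaintext: P[2].

P[1] = 8, P[2] = D, P[3] = 2, P[4] = D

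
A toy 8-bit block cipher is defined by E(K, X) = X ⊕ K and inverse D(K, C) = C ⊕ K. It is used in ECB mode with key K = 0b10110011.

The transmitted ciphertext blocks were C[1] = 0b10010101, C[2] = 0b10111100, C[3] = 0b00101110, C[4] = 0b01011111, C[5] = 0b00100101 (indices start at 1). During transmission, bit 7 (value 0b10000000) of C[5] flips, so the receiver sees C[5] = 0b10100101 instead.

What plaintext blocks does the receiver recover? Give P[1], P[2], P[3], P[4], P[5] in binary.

ECB decryption: P_i = D(K, C_i).
Only C[5] changed, to 0b10100101. In ECB, a change in C_i affects only P_i. Decrypting the received ciphertext:
P[1]: D(K, 0b10010101) = 0b00100110.
P[2]: D(K, 0b10111100) = 0b00001111.
P[3]: D(K, 0b00101110) = 0b10011101.
P[4]: D(K, 0b01011111) = 0b11101100.
P[5]: D(K, 0b10100101) = 0b00010110.
Blocks that differ from the original plaintext: P[5].

P[1] = 0b00100110, P[2] = 0b00001111, P[3] = 0b10011101, P[4] = 0b11101100, P[5] = 0b00010110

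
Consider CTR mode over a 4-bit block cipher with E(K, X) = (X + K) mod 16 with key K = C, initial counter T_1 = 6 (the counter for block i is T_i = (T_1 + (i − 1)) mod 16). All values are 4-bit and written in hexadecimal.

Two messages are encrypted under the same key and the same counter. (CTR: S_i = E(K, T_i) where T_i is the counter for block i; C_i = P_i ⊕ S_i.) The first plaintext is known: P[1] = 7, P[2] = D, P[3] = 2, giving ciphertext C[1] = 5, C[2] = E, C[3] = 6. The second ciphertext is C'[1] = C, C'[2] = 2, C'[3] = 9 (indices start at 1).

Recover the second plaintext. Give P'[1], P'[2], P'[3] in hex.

P'[1] = E, P'[2] = 1, P'[3] = D

In CTR with a reused counter, both messages share the same keystream S_i, so C_i ⊕ C'_i = P_i ⊕ P'_i and thus P'_i = P_i ⊕ C_i ⊕ C'_i.
P'[1]: 7 ⊕ 5 ⊕ C = E.
P'[2]: D ⊕ E ⊕ 2 = 1.
P'[3]: 2 ⊕ 6 ⊕ 9 = D.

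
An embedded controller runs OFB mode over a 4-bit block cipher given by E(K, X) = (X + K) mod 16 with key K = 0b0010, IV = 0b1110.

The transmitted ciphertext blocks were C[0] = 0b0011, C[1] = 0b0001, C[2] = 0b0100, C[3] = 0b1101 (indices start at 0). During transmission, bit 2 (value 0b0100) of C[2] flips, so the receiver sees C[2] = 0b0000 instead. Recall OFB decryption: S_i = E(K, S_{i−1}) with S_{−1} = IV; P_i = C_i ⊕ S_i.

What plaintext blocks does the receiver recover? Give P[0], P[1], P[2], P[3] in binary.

Only C[2] changed, to 0b0000. In OFB, a change in C_i flips the same bit in P_i only; the keystream is unaffected. Decrypting the received ciphertext:
P[0]: S = E(K, 0b1110) = 0b0000; 0b0011 ⊕ 0b0000 = 0b0011.
P[1]: S = E(K, 0b0000) = 0b0010; 0b0001 ⊕ 0b0010 = 0b0011.
P[2]: S = E(K, 0b0010) = 0b0100; 0b0000 ⊕ 0b0100 = 0b0100.
P[3]: S = E(K, 0b0100) = 0b0110; 0b1101 ⊕ 0b0110 = 0b1011.
Blocks that differ from the original plaintext: P[2].

P[0] = 0b0011, P[1] = 0b0011, P[2] = 0b0100, P[3] = 0b1011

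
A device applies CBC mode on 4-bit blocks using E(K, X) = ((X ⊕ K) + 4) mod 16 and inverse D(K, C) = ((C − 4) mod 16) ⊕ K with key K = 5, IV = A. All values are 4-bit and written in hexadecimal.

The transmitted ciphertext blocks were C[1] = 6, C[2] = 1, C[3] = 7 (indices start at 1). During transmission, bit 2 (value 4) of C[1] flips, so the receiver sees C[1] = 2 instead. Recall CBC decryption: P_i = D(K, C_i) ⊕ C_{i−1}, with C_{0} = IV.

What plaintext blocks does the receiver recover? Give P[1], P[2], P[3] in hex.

P[1] = 1, P[2] = A, P[3] = 7

Only C[1] changed, to 2. In CBC, a change in C_i garbles P_i and flips the same bit in P_{i+1}. Decrypting the received ciphertext:
P[1]: D(K, 2) = B; B ⊕ A = 1.
P[2]: D(K, 1) = 8; 8 ⊕ 2 = A.
P[3]: D(K, 7) = 6; 6 ⊕ 1 = 7.
Blocks that differ from the original plaintext: P[1], P[2].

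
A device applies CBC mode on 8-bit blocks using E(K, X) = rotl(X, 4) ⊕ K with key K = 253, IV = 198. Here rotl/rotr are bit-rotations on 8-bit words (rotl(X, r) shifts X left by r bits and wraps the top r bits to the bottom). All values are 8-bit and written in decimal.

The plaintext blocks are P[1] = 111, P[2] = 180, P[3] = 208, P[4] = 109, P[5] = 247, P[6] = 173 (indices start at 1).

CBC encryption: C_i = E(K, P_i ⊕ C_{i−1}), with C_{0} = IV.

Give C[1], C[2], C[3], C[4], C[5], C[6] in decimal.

C[1] = 103, C[2] = 192, C[3] = 252, C[4] = 228, C[5] = 204, C[6] = 235

C[1]: P[1] ⊕ 198 = 169; E(K, 169) = 103.
C[2]: P[2] ⊕ 103 = 211; E(K, 211) = 192.
C[3]: P[3] ⊕ 192 = 16; E(K, 16) = 252.
C[4]: P[4] ⊕ 252 = 145; E(K, 145) = 228.
C[5]: P[5] ⊕ 228 = 19; E(K, 19) = 204.
C[6]: P[6] ⊕ 204 = 97; E(K, 97) = 235.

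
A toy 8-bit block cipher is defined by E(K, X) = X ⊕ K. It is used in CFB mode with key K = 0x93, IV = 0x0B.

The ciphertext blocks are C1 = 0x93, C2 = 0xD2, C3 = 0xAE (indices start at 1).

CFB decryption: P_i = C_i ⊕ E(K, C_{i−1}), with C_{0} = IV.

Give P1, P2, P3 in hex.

P1 = 0x0B, P2 = 0xD2, P3 = 0xEF

P1: E(K, 0x0B) = 0x98; 0x93 ⊕ 0x98 = 0x0B.
P2: E(K, 0x93) = 0x00; 0xD2 ⊕ 0x00 = 0xD2.
P3: E(K, 0xD2) = 0x41; 0xAE ⊕ 0x41 = 0xEF.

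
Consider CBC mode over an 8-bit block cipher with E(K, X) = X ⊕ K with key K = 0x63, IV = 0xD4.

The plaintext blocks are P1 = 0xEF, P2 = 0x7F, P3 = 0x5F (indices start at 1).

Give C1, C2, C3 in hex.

CBC encryption: C_i = E(K, P_i ⊕ C_{i−1}), with C_{0} = IV.
C1: P1 ⊕ 0xD4 = 0x3B; E(K, 0x3B) = 0x58.
C2: P2 ⊕ 0x58 = 0x27; E(K, 0x27) = 0x44.
C3: P3 ⊕ 0x44 = 0x1B; E(K, 0x1B) = 0x78.

C1 = 0x58, C2 = 0x44, C3 = 0x78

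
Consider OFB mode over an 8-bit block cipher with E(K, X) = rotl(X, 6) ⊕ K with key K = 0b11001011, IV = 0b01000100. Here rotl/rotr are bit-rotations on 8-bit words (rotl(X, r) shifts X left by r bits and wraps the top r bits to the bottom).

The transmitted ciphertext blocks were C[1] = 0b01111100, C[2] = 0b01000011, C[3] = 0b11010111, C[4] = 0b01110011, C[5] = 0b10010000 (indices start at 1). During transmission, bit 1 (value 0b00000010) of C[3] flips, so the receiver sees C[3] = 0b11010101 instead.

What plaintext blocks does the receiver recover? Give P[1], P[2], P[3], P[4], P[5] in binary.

P[1] = 0b10100110, P[2] = 0b00111110, P[3] = 0b01000001, P[4] = 0b10011101, P[5] = 0b11100000

OFB decryption: S_i = E(K, S_{i−1}) with S_{0} = IV; P_i = C_i ⊕ S_i.
Only C[3] changed, to 0b11010101. In OFB, a change in C_i flips the same bit in P_i only; the keystream is unaffected. Decrypting the received ciphertext:
P[1]: S = E(K, 0b01000100) = 0b11011010; 0b01111100 ⊕ 0b11011010 = 0b10100110.
P[2]: S = E(K, 0b11011010) = 0b01111101; 0b01000011 ⊕ 0b01111101 = 0b00111110.
P[3]: S = E(K, 0b01111101) = 0b10010100; 0b11010101 ⊕ 0b10010100 = 0b01000001.
P[4]: S = E(K, 0b10010100) = 0b11101110; 0b01110011 ⊕ 0b11101110 = 0b10011101.
P[5]: S = E(K, 0b11101110) = 0b01110000; 0b10010000 ⊕ 0b01110000 = 0b11100000.
Blocks that differ from the original plaintext: P[3].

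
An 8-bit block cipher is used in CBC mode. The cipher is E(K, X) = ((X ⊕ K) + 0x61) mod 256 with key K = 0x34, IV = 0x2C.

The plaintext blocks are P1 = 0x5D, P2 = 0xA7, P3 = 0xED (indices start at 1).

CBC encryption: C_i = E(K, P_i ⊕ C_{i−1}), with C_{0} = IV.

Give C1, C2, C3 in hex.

C1: P1 ⊕ 0x2C = 0x71; E(K, 0x71) = 0xA6.
C2: P2 ⊕ 0xA6 = 0x01; E(K, 0x01) = 0x96.
C3: P3 ⊕ 0x96 = 0x7B; E(K, 0x7B) = 0xB0.

C1 = 0xA6, C2 = 0x96, C3 = 0xB0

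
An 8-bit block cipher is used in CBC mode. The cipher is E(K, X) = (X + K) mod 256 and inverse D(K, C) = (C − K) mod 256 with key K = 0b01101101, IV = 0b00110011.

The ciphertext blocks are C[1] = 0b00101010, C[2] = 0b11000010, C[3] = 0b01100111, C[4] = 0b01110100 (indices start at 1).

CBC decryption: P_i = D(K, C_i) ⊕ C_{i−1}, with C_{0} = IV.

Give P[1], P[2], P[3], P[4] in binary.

P[1]: D(K, 0b00101010) = 0b10111101; 0b10111101 ⊕ 0b00110011 = 0b10001110.
P[2]: D(K, 0b11000010) = 0b01010101; 0b01010101 ⊕ 0b00101010 = 0b01111111.
P[3]: D(K, 0b01100111) = 0b11111010; 0b11111010 ⊕ 0b11000010 = 0b00111000.
P[4]: D(K, 0b01110100) = 0b00000111; 0b00000111 ⊕ 0b01100111 = 0b01100000.

P[1] = 0b10001110, P[2] = 0b01111111, P[3] = 0b00111000, P[4] = 0b01100000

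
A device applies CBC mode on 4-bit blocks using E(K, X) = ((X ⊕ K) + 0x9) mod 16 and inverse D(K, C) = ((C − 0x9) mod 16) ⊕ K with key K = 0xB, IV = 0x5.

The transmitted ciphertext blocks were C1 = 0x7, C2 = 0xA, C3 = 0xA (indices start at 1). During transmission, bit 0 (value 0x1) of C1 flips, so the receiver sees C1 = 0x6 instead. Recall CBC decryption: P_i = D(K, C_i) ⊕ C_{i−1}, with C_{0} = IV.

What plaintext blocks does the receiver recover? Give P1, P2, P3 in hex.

Only C1 changed, to 0x6. In CBC, a change in C_i garbles P_i and flips the same bit in P_{i+1}. Decrypting the received ciphertext:
P1: D(K, 0x6) = 0x6; 0x6 ⊕ 0x5 = 0x3.
P2: D(K, 0xA) = 0xA; 0xA ⊕ 0x6 = 0xC.
P3: D(K, 0xA) = 0xA; 0xA ⊕ 0xA = 0x0.
Blocks that differ from the original plaintext: P1, P2.

P1 = 0x3, P2 = 0xC, P3 = 0x0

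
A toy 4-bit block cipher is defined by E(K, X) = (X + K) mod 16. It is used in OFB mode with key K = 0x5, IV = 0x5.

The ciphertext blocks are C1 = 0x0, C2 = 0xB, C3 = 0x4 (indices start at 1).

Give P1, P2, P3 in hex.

OFB decryption: S_i = E(K, S_{i−1}) with S_{0} = IV; P_i = C_i ⊕ S_i.
P1: S = E(K, 0x5) = 0xA; 0x0 ⊕ 0xA = 0xA.
P2: S = E(K, 0xA) = 0xF; 0xB ⊕ 0xF = 0x4.
P3: S = E(K, 0xF) = 0x4; 0x4 ⊕ 0x4 = 0x0.

P1 = 0xA, P2 = 0x4, P3 = 0x0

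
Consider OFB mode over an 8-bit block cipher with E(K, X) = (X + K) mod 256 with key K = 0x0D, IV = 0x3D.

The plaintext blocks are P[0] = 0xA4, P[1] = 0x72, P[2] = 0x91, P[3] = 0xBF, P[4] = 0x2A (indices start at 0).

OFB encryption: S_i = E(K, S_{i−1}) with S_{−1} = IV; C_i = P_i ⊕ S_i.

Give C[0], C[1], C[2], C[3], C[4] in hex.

C[0]: S = E(K, 0x3D) = 0x4A; 0xA4 ⊕ 0x4A = 0xEE.
C[1]: S = E(K, 0x4A) = 0x57; 0x72 ⊕ 0x57 = 0x25.
C[2]: S = E(K, 0x57) = 0x64; 0x91 ⊕ 0x64 = 0xF5.
C[3]: S = E(K, 0x64) = 0x71; 0xBF ⊕ 0x71 = 0xCE.
C[4]: S = E(K, 0x71) = 0x7E; 0x2A ⊕ 0x7E = 0x54.

C[0] = 0xEE, C[1] = 0x25, C[2] = 0xF5, C[3] = 0xCE, C[4] = 0x54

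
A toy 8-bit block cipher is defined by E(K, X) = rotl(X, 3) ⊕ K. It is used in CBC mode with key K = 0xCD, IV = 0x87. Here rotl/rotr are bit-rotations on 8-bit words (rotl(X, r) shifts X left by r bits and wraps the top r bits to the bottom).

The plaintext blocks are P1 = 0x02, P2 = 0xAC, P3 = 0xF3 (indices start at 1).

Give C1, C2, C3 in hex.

C1 = 0xE1, C2 = 0xA7, C3 = 0x6F

CBC encryption: C_i = E(K, P_i ⊕ C_{i−1}), with C_{0} = IV.
C1: P1 ⊕ 0x87 = 0x85; E(K, 0x85) = 0xE1.
C2: P2 ⊕ 0xE1 = 0x4D; E(K, 0x4D) = 0xA7.
C3: P3 ⊕ 0xA7 = 0x54; E(K, 0x54) = 0x6F.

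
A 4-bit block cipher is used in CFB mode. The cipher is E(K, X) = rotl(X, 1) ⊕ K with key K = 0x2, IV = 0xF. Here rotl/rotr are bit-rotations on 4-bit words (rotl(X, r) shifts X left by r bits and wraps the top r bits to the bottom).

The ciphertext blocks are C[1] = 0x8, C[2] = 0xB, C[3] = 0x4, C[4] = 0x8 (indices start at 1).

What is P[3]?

P[3] = 0x1

CFB decryption: P_i = C_i ⊕ E(K, C_{i−1}), with C_{0} = IV.
P[3]: E(K, 0xB) = 0x5; 0x4 ⊕ 0x5 = 0x1.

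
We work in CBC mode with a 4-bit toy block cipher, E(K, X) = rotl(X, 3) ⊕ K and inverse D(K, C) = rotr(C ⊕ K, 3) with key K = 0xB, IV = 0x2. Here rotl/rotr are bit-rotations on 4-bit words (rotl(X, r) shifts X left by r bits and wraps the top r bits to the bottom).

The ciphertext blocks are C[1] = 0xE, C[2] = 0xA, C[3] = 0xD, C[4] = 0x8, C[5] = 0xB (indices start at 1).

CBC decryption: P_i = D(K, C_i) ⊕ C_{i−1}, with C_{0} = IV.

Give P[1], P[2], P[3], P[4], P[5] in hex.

P[1] = 0x8, P[2] = 0xC, P[3] = 0x6, P[4] = 0xB, P[5] = 0x8

P[1]: D(K, 0xE) = 0xA; 0xA ⊕ 0x2 = 0x8.
P[2]: D(K, 0xA) = 0x2; 0x2 ⊕ 0xE = 0xC.
P[3]: D(K, 0xD) = 0xC; 0xC ⊕ 0xA = 0x6.
P[4]: D(K, 0x8) = 0x6; 0x6 ⊕ 0xD = 0xB.
P[5]: D(K, 0xB) = 0x0; 0x0 ⊕ 0x8 = 0x8.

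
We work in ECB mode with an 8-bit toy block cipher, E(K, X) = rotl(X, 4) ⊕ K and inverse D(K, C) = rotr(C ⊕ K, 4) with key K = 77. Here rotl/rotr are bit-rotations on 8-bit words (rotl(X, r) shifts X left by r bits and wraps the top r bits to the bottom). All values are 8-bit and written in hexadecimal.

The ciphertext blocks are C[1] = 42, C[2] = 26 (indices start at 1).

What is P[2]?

ECB decryption: P_i = D(K, C_i).
P[2]: D(K, 26) = 15.

P[2] = 15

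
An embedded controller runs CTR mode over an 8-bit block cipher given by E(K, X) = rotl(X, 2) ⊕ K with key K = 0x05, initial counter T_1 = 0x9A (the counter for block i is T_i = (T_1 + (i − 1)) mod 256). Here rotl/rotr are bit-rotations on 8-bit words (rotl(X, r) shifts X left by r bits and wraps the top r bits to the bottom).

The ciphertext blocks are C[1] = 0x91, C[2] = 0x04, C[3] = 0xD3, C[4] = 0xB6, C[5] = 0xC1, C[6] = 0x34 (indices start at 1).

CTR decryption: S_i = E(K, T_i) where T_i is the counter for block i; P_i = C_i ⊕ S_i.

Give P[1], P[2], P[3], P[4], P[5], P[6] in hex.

P[1] = 0xFE, P[2] = 0x6F, P[3] = 0xA4, P[4] = 0xC5, P[5] = 0xBE, P[6] = 0x4F

P[1]: T = 0x9A, S = E(K, T) = 0x6F; 0x91 ⊕ 0x6F = 0xFE.
P[2]: T = 0x9B, S = E(K, T) = 0x6B; 0x04 ⊕ 0x6B = 0x6F.
P[3]: T = 0x9C, S = E(K, T) = 0x77; 0xD3 ⊕ 0x77 = 0xA4.
P[4]: T = 0x9D, S = E(K, T) = 0x73; 0xB6 ⊕ 0x73 = 0xC5.
P[5]: T = 0x9E, S = E(K, T) = 0x7F; 0xC1 ⊕ 0x7F = 0xBE.
P[6]: T = 0x9F, S = E(K, T) = 0x7B; 0x34 ⊕ 0x7B = 0x4F.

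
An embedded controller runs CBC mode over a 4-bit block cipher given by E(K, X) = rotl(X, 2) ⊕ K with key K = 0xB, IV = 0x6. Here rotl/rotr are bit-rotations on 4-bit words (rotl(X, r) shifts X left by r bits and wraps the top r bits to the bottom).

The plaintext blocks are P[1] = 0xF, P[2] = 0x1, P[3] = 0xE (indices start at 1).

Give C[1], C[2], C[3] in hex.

CBC encryption: C_i = E(K, P_i ⊕ C_{i−1}), with C_{0} = IV.
C[1]: P[1] ⊕ 0x6 = 0x9; E(K, 0x9) = 0xD.
C[2]: P[2] ⊕ 0xD = 0xC; E(K, 0xC) = 0x8.
C[3]: P[3] ⊕ 0x8 = 0x6; E(K, 0x6) = 0x2.

C[1] = 0xD, C[2] = 0x8, C[3] = 0x2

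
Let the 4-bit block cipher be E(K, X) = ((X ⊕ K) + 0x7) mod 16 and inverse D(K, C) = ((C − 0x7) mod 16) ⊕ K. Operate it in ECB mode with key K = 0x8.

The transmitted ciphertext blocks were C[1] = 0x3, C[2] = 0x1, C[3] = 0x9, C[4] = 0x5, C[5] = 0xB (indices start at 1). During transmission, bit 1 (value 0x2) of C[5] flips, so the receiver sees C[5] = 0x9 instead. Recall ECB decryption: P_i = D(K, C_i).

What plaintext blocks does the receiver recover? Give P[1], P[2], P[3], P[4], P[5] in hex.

P[1] = 0x4, P[2] = 0x2, P[3] = 0xA, P[4] = 0x6, P[5] = 0xA

Only C[5] changed, to 0x9. In ECB, a change in C_i affects only P_i. Decrypting the received ciphertext:
P[1]: D(K, 0x3) = 0x4.
P[2]: D(K, 0x1) = 0x2.
P[3]: D(K, 0x9) = 0xA.
P[4]: D(K, 0x5) = 0x6.
P[5]: D(K, 0x9) = 0xA.
Blocks that differ from the original plaintext: P[5].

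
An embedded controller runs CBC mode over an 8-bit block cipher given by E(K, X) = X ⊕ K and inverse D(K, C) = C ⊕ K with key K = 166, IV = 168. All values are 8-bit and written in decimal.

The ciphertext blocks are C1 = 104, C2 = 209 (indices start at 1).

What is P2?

CBC decryption: P_i = D(K, C_i) ⊕ C_{i−1}, with C_{0} = IV.
P2: D(K, 209) = 119; 119 ⊕ 104 = 31.

P2 = 31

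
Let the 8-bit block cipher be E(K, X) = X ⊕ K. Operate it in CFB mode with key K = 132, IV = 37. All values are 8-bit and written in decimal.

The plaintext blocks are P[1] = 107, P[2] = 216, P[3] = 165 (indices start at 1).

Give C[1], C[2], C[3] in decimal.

CFB encryption: C_i = P_i ⊕ E(K, C_{i−1}), with C_{0} = IV.
C[1]: E(K, 37) = 161; 107 ⊕ 161 = 202.
C[2]: E(K, 202) = 78; 216 ⊕ 78 = 150.
C[3]: E(K, 150) = 18; 165 ⊕ 18 = 183.

C[1] = 202, C[2] = 150, C[3] = 183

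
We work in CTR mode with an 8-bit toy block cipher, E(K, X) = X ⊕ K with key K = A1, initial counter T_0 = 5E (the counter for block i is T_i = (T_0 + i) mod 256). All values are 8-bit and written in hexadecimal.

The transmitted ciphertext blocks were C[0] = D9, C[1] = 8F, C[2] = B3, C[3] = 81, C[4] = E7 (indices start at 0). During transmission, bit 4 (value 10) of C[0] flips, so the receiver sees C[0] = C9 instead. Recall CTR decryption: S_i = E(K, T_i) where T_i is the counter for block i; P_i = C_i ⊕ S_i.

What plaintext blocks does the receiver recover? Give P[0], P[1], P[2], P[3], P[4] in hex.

Only C[0] changed, to C9. In CTR, a change in C_i flips the same bit in P_i only; the keystream is unaffected. Decrypting the received ciphertext:
P[0]: T = 5E, S = E(K, T) = FF; C9 ⊕ FF = 36.
P[1]: T = 5F, S = E(K, T) = FE; 8F ⊕ FE = 71.
P[2]: T = 60, S = E(K, T) = C1; B3 ⊕ C1 = 72.
P[3]: T = 61, S = E(K, T) = C0; 81 ⊕ C0 = 41.
P[4]: T = 62, S = E(K, T) = C3; E7 ⊕ C3 = 24.
Blocks that differ from the original plaintext: P[0].

P[0] = 36, P[1] = 71, P[2] = 72, P[3] = 41, P[4] = 24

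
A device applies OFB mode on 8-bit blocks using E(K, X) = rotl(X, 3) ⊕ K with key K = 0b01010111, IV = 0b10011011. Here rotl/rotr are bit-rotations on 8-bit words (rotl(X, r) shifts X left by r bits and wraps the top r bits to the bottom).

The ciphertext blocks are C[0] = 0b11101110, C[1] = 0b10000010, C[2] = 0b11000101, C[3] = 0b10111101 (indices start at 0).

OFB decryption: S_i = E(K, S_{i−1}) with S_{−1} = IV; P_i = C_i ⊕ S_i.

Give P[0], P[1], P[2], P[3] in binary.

P[0] = 0b01100101, P[1] = 0b10001001, P[2] = 0b11001010, P[3] = 0b10010010

P[0]: S = E(K, 0b10011011) = 0b10001011; 0b11101110 ⊕ 0b10001011 = 0b01100101.
P[1]: S = E(K, 0b10001011) = 0b00001011; 0b10000010 ⊕ 0b00001011 = 0b10001001.
P[2]: S = E(K, 0b00001011) = 0b00001111; 0b11000101 ⊕ 0b00001111 = 0b11001010.
P[3]: S = E(K, 0b00001111) = 0b00101111; 0b10111101 ⊕ 0b00101111 = 0b10010010.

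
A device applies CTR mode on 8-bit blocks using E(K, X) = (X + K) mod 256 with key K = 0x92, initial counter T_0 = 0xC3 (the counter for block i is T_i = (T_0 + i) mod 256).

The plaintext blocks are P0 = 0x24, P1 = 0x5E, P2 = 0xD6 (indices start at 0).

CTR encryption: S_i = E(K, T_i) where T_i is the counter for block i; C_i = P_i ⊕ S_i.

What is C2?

C0: T = 0xC3, S = E(K, T) = 0x55; 0x24 ⊕ 0x55 = 0x71.
C1: T = 0xC4, S = E(K, T) = 0x56; 0x5E ⊕ 0x56 = 0x08.
C2: T = 0xC5, S = E(K, T) = 0x57; 0xD6 ⊕ 0x57 = 0x81.

C2 = 0x81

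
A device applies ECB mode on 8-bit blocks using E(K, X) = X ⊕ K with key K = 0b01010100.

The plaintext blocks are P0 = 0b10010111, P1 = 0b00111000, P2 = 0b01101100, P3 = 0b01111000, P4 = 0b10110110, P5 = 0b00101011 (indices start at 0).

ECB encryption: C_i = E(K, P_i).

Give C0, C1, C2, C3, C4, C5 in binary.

C0: E(K, 0b10010111) = 0b11000011.
C1: E(K, 0b00111000) = 0b01101100.
C2: E(K, 0b01101100) = 0b00111000.
C3: E(K, 0b01111000) = 0b00101100.
C4: E(K, 0b10110110) = 0b11100010.
C5: E(K, 0b00101011) = 0b01111111.

C0 = 0b11000011, C1 = 0b01101100, C2 = 0b00111000, C3 = 0b00101100, C4 = 0b11100010, C5 = 0b01111111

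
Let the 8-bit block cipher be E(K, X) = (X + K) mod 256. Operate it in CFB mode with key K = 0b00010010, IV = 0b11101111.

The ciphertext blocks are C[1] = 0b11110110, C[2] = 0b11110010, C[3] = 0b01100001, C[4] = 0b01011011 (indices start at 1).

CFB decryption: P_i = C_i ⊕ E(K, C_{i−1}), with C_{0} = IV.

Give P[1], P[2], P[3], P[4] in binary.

P[1] = 0b11110111, P[2] = 0b11111010, P[3] = 0b01100101, P[4] = 0b00101000

P[1]: E(K, 0b11101111) = 0b00000001; 0b11110110 ⊕ 0b00000001 = 0b11110111.
P[2]: E(K, 0b11110110) = 0b00001000; 0b11110010 ⊕ 0b00001000 = 0b11111010.
P[3]: E(K, 0b11110010) = 0b00000100; 0b01100001 ⊕ 0b00000100 = 0b01100101.
P[4]: E(K, 0b01100001) = 0b01110011; 0b01011011 ⊕ 0b01110011 = 0b00101000.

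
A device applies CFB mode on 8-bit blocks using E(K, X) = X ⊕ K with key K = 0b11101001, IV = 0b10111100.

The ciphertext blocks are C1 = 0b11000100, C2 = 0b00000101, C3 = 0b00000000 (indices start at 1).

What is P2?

P2 = 0b00101000

CFB decryption: P_i = C_i ⊕ E(K, C_{i−1}), with C_{0} = IV.
P2: E(K, 0b11000100) = 0b00101101; 0b00000101 ⊕ 0b00101101 = 0b00101000.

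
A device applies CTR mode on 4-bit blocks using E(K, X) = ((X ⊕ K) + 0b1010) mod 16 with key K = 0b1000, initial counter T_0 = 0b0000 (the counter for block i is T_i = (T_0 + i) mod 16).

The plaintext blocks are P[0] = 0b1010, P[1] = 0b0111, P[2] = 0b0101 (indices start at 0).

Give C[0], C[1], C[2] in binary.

C[0] = 0b1000, C[1] = 0b0100, C[2] = 0b0001

CTR encryption: S_i = E(K, T_i) where T_i is the counter for block i; C_i = P_i ⊕ S_i.
C[0]: T = 0b0000, S = E(K, T) = 0b0010; 0b1010 ⊕ 0b0010 = 0b1000.
C[1]: T = 0b0001, S = E(K, T) = 0b0011; 0b0111 ⊕ 0b0011 = 0b0100.
C[2]: T = 0b0010, S = E(K, T) = 0b0100; 0b0101 ⊕ 0b0100 = 0b0001.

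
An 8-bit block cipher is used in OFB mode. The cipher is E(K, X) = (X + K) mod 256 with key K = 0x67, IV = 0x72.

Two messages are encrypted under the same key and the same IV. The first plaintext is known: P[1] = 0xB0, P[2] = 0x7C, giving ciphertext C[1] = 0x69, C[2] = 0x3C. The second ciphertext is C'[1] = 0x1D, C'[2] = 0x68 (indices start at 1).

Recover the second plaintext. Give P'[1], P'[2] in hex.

In OFB with a reused IV, both messages share the same keystream S_i, so C_i ⊕ C'_i = P_i ⊕ P'_i and thus P'_i = P_i ⊕ C_i ⊕ C'_i.
P'[1]: 0xB0 ⊕ 0x69 ⊕ 0x1D = 0xC4.
P'[2]: 0x7C ⊕ 0x3C ⊕ 0x68 = 0x28.

P'[1] = 0xC4, P'[2] = 0x28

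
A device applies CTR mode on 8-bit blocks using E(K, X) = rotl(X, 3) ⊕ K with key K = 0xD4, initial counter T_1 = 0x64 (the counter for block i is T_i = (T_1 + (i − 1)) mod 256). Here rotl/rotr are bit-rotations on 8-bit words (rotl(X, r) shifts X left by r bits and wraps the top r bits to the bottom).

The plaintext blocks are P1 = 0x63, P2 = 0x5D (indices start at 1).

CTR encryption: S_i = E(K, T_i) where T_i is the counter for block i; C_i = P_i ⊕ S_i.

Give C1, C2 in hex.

C1 = 0x94, C2 = 0xA2

C1: T = 0x64, S = E(K, T) = 0xF7; 0x63 ⊕ 0xF7 = 0x94.
C2: T = 0x65, S = E(K, T) = 0xFF; 0x5D ⊕ 0xFF = 0xA2.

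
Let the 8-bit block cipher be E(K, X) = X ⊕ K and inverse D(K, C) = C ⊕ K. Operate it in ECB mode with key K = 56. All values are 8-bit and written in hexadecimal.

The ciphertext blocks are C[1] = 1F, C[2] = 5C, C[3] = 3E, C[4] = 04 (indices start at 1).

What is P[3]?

ECB decryption: P_i = D(K, C_i).
P[3]: D(K, 3E) = 68.

P[3] = 68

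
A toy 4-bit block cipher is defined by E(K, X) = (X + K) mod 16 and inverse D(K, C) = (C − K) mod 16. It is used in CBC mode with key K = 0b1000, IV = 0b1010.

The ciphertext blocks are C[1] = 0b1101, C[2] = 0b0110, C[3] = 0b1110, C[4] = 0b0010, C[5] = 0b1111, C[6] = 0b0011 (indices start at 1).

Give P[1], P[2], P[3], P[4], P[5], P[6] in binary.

P[1] = 0b1111, P[2] = 0b0011, P[3] = 0b0000, P[4] = 0b0100, P[5] = 0b0101, P[6] = 0b0100

CBC decryption: P_i = D(K, C_i) ⊕ C_{i−1}, with C_{0} = IV.
P[1]: D(K, 0b1101) = 0b0101; 0b0101 ⊕ 0b1010 = 0b1111.
P[2]: D(K, 0b0110) = 0b1110; 0b1110 ⊕ 0b1101 = 0b0011.
P[3]: D(K, 0b1110) = 0b0110; 0b0110 ⊕ 0b0110 = 0b0000.
P[4]: D(K, 0b0010) = 0b1010; 0b1010 ⊕ 0b1110 = 0b0100.
P[5]: D(K, 0b1111) = 0b0111; 0b0111 ⊕ 0b0010 = 0b0101.
P[6]: D(K, 0b0011) = 0b1011; 0b1011 ⊕ 0b1111 = 0b0100.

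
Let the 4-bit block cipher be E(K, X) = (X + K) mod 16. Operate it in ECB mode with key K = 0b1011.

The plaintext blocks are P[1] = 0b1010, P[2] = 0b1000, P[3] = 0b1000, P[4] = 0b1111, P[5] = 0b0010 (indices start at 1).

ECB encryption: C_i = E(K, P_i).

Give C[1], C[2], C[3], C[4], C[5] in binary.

C[1] = 0b0101, C[2] = 0b0011, C[3] = 0b0011, C[4] = 0b1010, C[5] = 0b1101

C[1]: E(K, 0b1010) = 0b0101.
C[2]: E(K, 0b1000) = 0b0011.
C[3]: E(K, 0b1000) = 0b0011.
C[4]: E(K, 0b1111) = 0b1010.
C[5]: E(K, 0b0010) = 0b1101.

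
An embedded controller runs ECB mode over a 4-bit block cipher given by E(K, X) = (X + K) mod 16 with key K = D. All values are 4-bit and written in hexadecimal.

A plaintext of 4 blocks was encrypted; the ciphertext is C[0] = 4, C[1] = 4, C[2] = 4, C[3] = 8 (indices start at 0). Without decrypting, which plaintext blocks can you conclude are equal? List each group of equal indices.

ECB encrypts each block independently with the same key, so equal ciphertext blocks imply equal plaintext blocks.
C[0] = C[1] = C[2] = 4, so P[0] = P[1] = P[2].

P[0] = P[1] = P[2]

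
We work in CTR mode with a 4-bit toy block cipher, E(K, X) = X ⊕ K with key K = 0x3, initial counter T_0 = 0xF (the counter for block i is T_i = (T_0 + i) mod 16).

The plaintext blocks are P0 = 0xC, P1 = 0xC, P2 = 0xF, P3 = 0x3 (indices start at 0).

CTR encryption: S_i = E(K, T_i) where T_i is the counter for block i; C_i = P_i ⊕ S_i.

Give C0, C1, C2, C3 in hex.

C0: T = 0xF, S = E(K, T) = 0xC; 0xC ⊕ 0xC = 0x0.
C1: T = 0x0, S = E(K, T) = 0x3; 0xC ⊕ 0x3 = 0xF.
C2: T = 0x1, S = E(K, T) = 0x2; 0xF ⊕ 0x2 = 0xD.
C3: T = 0x2, S = E(K, T) = 0x1; 0x3 ⊕ 0x1 = 0x2.

C0 = 0x0, C1 = 0xF, C2 = 0xD, C3 = 0x2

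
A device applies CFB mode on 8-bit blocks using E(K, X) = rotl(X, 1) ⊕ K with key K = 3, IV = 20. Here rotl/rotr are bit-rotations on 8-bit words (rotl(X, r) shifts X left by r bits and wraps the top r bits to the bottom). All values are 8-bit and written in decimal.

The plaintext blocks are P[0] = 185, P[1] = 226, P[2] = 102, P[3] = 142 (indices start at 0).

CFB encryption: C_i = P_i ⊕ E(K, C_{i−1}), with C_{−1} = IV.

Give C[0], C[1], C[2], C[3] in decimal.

C[0]: E(K, 20) = 43; 185 ⊕ 43 = 146.
C[1]: E(K, 146) = 38; 226 ⊕ 38 = 196.
C[2]: E(K, 196) = 138; 102 ⊕ 138 = 236.
C[3]: E(K, 236) = 218; 142 ⊕ 218 = 84.

C[0] = 146, C[1] = 196, C[2] = 236, C[3] = 84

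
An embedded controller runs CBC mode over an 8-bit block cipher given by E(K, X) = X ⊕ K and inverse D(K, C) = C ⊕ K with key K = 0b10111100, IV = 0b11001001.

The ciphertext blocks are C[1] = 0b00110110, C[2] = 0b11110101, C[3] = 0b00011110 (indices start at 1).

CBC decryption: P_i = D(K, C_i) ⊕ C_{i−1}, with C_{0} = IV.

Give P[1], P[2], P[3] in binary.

P[1] = 0b01000011, P[2] = 0b01111111, P[3] = 0b01010111

P[1]: D(K, 0b00110110) = 0b10001010; 0b10001010 ⊕ 0b11001001 = 0b01000011.
P[2]: D(K, 0b11110101) = 0b01001001; 0b01001001 ⊕ 0b00110110 = 0b01111111.
P[3]: D(K, 0b00011110) = 0b10100010; 0b10100010 ⊕ 0b11110101 = 0b01010111.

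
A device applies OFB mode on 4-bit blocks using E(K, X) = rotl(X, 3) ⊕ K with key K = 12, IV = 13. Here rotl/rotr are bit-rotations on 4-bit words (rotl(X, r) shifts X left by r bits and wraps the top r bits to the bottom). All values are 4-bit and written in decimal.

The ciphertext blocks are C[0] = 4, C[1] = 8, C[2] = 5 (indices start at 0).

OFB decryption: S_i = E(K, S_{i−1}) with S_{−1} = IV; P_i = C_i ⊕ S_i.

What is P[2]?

P[0]: S = E(K, 13) = 2; 4 ⊕ 2 = 6.
P[1]: S = E(K, 2) = 13; 8 ⊕ 13 = 5.
P[2]: S = E(K, 13) = 2; 5 ⊕ 2 = 7.

P[2] = 7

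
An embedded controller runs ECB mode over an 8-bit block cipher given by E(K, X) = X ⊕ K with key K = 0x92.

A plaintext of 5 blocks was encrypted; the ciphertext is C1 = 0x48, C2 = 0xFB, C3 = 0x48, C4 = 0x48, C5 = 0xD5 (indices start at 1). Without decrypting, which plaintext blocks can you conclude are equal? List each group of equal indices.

P1 = P3 = P4

ECB encrypts each block independently with the same key, so equal ciphertext blocks imply equal plaintext blocks.
C1 = C3 = C4 = 0x48, so P1 = P3 = P4.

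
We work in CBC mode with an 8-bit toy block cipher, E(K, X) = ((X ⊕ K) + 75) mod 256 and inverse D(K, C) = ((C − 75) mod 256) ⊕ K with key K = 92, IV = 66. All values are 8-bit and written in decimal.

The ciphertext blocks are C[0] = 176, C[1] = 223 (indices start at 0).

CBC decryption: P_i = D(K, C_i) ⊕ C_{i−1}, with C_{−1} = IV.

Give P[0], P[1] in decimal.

P[0]: D(K, 176) = 57; 57 ⊕ 66 = 123.
P[1]: D(K, 223) = 200; 200 ⊕ 176 = 120.

P[0] = 123, P[1] = 120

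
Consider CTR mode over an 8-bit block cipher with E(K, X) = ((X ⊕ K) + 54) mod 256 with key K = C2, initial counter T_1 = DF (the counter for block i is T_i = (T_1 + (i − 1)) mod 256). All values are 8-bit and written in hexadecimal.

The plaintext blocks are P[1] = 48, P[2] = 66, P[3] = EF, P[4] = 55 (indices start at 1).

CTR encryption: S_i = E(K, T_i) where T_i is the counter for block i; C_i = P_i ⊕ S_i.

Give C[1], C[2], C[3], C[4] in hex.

C[1]: T = DF, S = E(K, T) = 71; 48 ⊕ 71 = 39.
C[2]: T = E0, S = E(K, T) = 76; 66 ⊕ 76 = 10.
C[3]: T = E1, S = E(K, T) = 77; EF ⊕ 77 = 98.
C[4]: T = E2, S = E(K, T) = 74; 55 ⊕ 74 = 21.

C[1] = 39, C[2] = 10, C[3] = 98, C[4] = 21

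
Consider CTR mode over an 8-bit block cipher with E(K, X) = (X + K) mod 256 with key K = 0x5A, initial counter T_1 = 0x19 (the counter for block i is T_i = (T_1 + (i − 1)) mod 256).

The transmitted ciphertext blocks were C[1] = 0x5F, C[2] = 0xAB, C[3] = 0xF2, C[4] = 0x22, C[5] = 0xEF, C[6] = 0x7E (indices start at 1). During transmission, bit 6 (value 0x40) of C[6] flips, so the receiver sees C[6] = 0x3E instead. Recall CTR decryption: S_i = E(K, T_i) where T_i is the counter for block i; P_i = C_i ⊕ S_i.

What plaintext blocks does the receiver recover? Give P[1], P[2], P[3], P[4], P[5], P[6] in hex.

P[1] = 0x2C, P[2] = 0xDF, P[3] = 0x87, P[4] = 0x54, P[5] = 0x98, P[6] = 0x46

Only C[6] changed, to 0x3E. In CTR, a change in C_i flips the same bit in P_i only; the keystream is unaffected. Decrypting the received ciphertext:
P[1]: T = 0x19, S = E(K, T) = 0x73; 0x5F ⊕ 0x73 = 0x2C.
P[2]: T = 0x1A, S = E(K, T) = 0x74; 0xAB ⊕ 0x74 = 0xDF.
P[3]: T = 0x1B, S = E(K, T) = 0x75; 0xF2 ⊕ 0x75 = 0x87.
P[4]: T = 0x1C, S = E(K, T) = 0x76; 0x22 ⊕ 0x76 = 0x54.
P[5]: T = 0x1D, S = E(K, T) = 0x77; 0xEF ⊕ 0x77 = 0x98.
P[6]: T = 0x1E, S = E(K, T) = 0x78; 0x3E ⊕ 0x78 = 0x46.
Blocks that differ from the original plaintext: P[6].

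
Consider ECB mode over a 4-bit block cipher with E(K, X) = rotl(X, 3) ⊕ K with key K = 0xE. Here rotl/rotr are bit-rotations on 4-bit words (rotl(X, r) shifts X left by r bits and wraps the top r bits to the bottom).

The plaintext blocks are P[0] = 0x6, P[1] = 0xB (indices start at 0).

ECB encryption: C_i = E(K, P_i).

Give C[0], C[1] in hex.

C[0]: E(K, 0x6) = 0xD.
C[1]: E(K, 0xB) = 0x3.

C[0] = 0xD, C[1] = 0x3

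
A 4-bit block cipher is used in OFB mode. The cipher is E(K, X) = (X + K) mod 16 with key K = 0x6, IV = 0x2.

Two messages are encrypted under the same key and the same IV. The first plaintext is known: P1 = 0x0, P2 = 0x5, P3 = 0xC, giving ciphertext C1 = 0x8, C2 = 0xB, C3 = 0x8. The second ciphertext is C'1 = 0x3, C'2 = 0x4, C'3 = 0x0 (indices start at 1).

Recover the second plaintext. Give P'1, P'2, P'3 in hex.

In OFB with a reused IV, both messages share the same keystream S_i, so C_i ⊕ C'_i = P_i ⊕ P'_i and thus P'_i = P_i ⊕ C_i ⊕ C'_i.
P'1: 0x0 ⊕ 0x8 ⊕ 0x3 = 0xB.
P'2: 0x5 ⊕ 0xB ⊕ 0x4 = 0xA.
P'3: 0xC ⊕ 0x8 ⊕ 0x0 = 0x4.

P'1 = 0xB, P'2 = 0xA, P'3 = 0x4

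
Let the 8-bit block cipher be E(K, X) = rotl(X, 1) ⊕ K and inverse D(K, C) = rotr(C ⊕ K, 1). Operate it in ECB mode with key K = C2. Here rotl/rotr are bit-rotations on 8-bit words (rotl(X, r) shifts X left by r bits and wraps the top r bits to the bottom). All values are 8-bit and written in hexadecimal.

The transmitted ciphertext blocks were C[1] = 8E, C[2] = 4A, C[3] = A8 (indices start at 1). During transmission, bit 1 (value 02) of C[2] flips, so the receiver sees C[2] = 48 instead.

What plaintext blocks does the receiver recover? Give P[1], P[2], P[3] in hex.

P[1] = 26, P[2] = 45, P[3] = 35

ECB decryption: P_i = D(K, C_i).
Only C[2] changed, to 48. In ECB, a change in C_i affects only P_i. Decrypting the received ciphertext:
P[1]: D(K, 8E) = 26.
P[2]: D(K, 48) = 45.
P[3]: D(K, A8) = 35.
Blocks that differ from the original plaintext: P[2].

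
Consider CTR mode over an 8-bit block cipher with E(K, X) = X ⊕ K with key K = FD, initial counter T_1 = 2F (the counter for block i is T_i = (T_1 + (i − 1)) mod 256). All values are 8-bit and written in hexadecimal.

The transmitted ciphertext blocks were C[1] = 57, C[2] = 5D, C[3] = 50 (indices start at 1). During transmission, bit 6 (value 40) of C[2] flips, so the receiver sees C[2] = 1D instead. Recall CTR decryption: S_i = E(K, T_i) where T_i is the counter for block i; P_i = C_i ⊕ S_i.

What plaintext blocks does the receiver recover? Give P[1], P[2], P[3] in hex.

Only C[2] changed, to 1D. In CTR, a change in C_i flips the same bit in P_i only; the keystream is unaffected. Decrypting the received ciphertext:
P[1]: T = 2F, S = E(K, T) = D2; 57 ⊕ D2 = 85.
P[2]: T = 30, S = E(K, T) = CD; 1D ⊕ CD = D0.
P[3]: T = 31, S = E(K, T) = CC; 50 ⊕ CC = 9C.
Blocks that differ from the original plaintext: P[2].

P[1] = 85, P[2] = D0, P[3] = 9C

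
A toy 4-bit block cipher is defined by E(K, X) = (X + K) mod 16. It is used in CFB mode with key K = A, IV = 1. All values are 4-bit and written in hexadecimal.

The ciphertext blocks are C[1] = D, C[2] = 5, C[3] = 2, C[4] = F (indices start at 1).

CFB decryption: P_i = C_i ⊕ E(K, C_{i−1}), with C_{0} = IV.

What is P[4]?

P[4] = 3

P[4]: E(K, 2) = C; F ⊕ C = 3.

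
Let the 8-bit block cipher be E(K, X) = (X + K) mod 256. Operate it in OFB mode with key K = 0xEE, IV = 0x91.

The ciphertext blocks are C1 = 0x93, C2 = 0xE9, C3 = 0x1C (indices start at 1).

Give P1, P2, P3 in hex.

P1 = 0xEC, P2 = 0x84, P3 = 0x47

OFB decryption: S_i = E(K, S_{i−1}) with S_{0} = IV; P_i = C_i ⊕ S_i.
P1: S = E(K, 0x91) = 0x7F; 0x93 ⊕ 0x7F = 0xEC.
P2: S = E(K, 0x7F) = 0x6D; 0xE9 ⊕ 0x6D = 0x84.
P3: S = E(K, 0x6D) = 0x5B; 0x1C ⊕ 0x5B = 0x47.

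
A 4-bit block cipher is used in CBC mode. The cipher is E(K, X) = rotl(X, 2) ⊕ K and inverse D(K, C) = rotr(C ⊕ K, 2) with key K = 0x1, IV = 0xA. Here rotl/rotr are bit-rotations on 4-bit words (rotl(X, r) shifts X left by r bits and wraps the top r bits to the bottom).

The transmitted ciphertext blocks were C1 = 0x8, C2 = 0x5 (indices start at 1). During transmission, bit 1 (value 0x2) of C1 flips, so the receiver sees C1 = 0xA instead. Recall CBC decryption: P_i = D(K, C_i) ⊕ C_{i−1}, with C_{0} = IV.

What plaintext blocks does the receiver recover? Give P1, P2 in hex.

P1 = 0x4, P2 = 0xB

Only C1 changed, to 0xA. In CBC, a change in C_i garbles P_i and flips the same bit in P_{i+1}. Decrypting the received ciphertext:
P1: D(K, 0xA) = 0xE; 0xE ⊕ 0xA = 0x4.
P2: D(K, 0x5) = 0x1; 0x1 ⊕ 0xA = 0xB.
Blocks that differ from the original plaintext: P1, P2.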